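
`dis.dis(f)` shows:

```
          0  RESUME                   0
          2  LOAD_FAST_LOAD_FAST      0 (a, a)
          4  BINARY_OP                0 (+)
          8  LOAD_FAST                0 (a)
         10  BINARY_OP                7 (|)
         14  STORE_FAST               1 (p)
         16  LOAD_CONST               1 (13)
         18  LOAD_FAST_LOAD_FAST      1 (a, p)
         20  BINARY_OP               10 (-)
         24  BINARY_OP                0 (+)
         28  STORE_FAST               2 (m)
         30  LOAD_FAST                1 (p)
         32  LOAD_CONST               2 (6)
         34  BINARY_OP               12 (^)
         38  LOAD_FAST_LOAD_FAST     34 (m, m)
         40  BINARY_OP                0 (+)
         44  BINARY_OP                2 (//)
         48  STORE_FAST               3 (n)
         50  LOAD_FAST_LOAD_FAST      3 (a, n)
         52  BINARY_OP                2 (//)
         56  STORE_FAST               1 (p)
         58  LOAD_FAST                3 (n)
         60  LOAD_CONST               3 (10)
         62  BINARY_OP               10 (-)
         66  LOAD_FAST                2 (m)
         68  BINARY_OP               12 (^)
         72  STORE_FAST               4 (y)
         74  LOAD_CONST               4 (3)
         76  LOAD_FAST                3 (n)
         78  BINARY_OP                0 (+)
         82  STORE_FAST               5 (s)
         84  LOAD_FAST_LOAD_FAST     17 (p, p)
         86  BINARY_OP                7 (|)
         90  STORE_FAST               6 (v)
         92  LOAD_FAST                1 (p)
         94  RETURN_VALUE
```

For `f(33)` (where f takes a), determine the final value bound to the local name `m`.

-53

LOAD_FAST_LOAD_FAST a,a → push 33,33. Stack: [33, 33]
BINARY_OP + → 33 + 33 = 66. Stack: [66]
LOAD_FAST a → push 33. Stack: [66, 33]
BINARY_OP | → 66 | 33 = 99. Stack: [99]
STORE_FAST p → p=99. Stack: []
LOAD_CONST → push 13. Stack: [13]
LOAD_FAST_LOAD_FAST a,p → push 33,99. Stack: [13, 33, 99]
BINARY_OP - → 33 - 99 = -66. Stack: [13, -66]
BINARY_OP + → 13 + -66 = -53. Stack: [-53]
STORE_FAST m → m=-53. Stack: []
LOAD_FAST p → push 99. Stack: [99]
LOAD_CONST → push 6. Stack: [99, 6]
BINARY_OP ^ → 99 ^ 6 = 101. Stack: [101]
LOAD_FAST_LOAD_FAST m,m → push -53,-53. Stack: [101, -53, -53]
BINARY_OP + → -53 + -53 = -106. Stack: [101, -106]
BINARY_OP // → 101 // -106 = -1. Stack: [-1]
STORE_FAST n → n=-1. Stack: []
LOAD_FAST_LOAD_FAST a,n → push 33,-1. Stack: [33, -1]
BINARY_OP // → 33 // -1 = -33. Stack: [-33]
STORE_FAST p → p=-33. Stack: []
LOAD_FAST n → push -1. Stack: [-1]
LOAD_CONST → push 10. Stack: [-1, 10]
BINARY_OP - → -1 - 10 = -11. Stack: [-11]
LOAD_FAST m → push -53. Stack: [-11, -53]
BINARY_OP ^ → -11 ^ -53 = 62. Stack: [62]
STORE_FAST y → y=62. Stack: []
LOAD_CONST → push 3. Stack: [3]
LOAD_FAST n → push -1. Stack: [3, -1]
BINARY_OP + → 3 + -1 = 2. Stack: [2]
STORE_FAST s → s=2. Stack: []
LOAD_FAST_LOAD_FAST p,p → push -33,-33. Stack: [-33, -33]
BINARY_OP | → -33 | -33 = -33. Stack: [-33]
STORE_FAST v → v=-33. Stack: []
LOAD_FAST p → push -33. Stack: [-33]
RETURN_VALUE → return -33.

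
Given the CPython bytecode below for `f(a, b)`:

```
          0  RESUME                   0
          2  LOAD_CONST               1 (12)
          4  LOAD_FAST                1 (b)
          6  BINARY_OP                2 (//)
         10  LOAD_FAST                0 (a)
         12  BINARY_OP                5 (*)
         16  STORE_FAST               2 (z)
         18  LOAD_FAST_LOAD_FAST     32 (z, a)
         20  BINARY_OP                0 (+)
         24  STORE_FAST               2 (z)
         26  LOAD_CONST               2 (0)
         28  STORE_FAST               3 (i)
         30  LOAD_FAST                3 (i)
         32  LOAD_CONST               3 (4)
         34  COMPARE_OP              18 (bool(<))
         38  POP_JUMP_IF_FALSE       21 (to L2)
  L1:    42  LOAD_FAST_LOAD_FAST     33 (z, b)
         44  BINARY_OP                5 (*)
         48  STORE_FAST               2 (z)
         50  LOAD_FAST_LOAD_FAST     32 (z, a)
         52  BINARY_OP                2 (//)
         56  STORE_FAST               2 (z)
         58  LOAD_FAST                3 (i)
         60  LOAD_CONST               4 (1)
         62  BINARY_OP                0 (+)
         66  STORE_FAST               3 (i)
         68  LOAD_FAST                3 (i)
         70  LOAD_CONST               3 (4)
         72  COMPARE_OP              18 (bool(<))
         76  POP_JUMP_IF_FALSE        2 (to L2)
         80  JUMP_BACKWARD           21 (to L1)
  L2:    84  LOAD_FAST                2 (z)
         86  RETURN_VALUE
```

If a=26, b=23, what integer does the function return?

LOAD_CONST → push 12
LOAD_FAST b → push 23
BINARY_OP // → 12 // 23 = 0
LOAD_FAST a → push 26
BINARY_OP * → 0 * 26 = 0
STORE_FAST z → z=0
LOAD_FAST_LOAD_FAST z,a → push 0,26
BINARY_OP + → 0 + 26 = 26
STORE_FAST z → z=26
LOAD_CONST → push 0
STORE_FAST i → i=0
LOAD_FAST i → push 0
LOAD_CONST → push 4
COMPARE_OP bool(<) → 0 vs 4 = True
POP_JUMP_IF_FALSE → pop True; no jump
LOAD_FAST_LOAD_FAST z,b → push 26,23
BINARY_OP * → 26 * 23 = 598
STORE_FAST z → z=598
LOAD_FAST_LOAD_FAST z,a → push 598,26
BINARY_OP // → 598 // 26 = 23
STORE_FAST z → z=23
LOAD_FAST i → push 0
LOAD_CONST → push 1
BINARY_OP + → 0 + 1 = 1
STORE_FAST i → i=1
LOAD_FAST i → push 1
LOAD_CONST → push 4
COMPARE_OP bool(<) → 1 vs 4 = True
POP_JUMP_IF_FALSE → pop True; no jump
LOAD_FAST_LOAD_FAST z,b → push 23,23
BINARY_OP * → 23 * 23 = 529
STORE_FAST z → z=529
LOAD_FAST_LOAD_FAST z,a → push 529,26
BINARY_OP // → 529 // 26 = 20
STORE_FAST z → z=20
LOAD_FAST i → push 1
LOAD_CONST → push 1
BINARY_OP + → 1 + 1 = 2
STORE_FAST i → i=2
LOAD_FAST i → push 2
LOAD_CONST → push 4
COMPARE_OP bool(<) → 2 vs 4 = True
POP_JUMP_IF_FALSE → pop True; no jump
LOAD_FAST_LOAD_FAST z,b → push 20,23
BINARY_OP * → 20 * 23 = 460
STORE_FAST z → z=460
LOAD_FAST_LOAD_FAST z,a → push 460,26
BINARY_OP // → 460 // 26 = 17
STORE_FAST z → z=17
LOAD_FAST i → push 2
LOAD_CONST → push 1
BINARY_OP + → 2 + 1 = 3
STORE_FAST i → i=3
LOAD_FAST i → push 3
LOAD_CONST → push 4
COMPARE_OP bool(<) → 3 vs 4 = True
POP_JUMP_IF_FALSE → pop True; no jump
LOAD_FAST_LOAD_FAST z,b → push 17,23
BINARY_OP * → 17 * 23 = 391
STORE_FAST z → z=391
LOAD_FAST_LOAD_FAST z,a → push 391,26
BINARY_OP // → 391 // 26 = 15
STORE_FAST z → z=15
LOAD_FAST i → push 3
LOAD_CONST → push 1
BINARY_OP + → 3 + 1 = 4
STORE_FAST i → i=4
LOAD_FAST i → push 4
LOAD_CONST → push 4
COMPARE_OP bool(<) → 4 vs 4 = False
POP_JUMP_IF_FALSE → pop False; jump
LOAD_FAST z → push 15
RETURN_VALUE → return 15.

15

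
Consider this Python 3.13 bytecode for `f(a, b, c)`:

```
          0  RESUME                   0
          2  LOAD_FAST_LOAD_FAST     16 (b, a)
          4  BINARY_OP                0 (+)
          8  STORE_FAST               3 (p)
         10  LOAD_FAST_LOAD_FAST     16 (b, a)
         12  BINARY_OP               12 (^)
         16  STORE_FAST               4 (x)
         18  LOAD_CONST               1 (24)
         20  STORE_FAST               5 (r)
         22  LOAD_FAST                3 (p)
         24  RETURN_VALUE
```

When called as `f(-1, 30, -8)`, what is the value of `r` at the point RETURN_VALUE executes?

24

LOAD_FAST_LOAD_FAST b,a → push 30,-1. Stack: [30, -1]
BINARY_OP + → 30 + -1 = 29. Stack: [29]
STORE_FAST p → p=29. Stack: []
LOAD_FAST_LOAD_FAST b,a → push 30,-1. Stack: [30, -1]
BINARY_OP ^ → 30 ^ -1 = -31. Stack: [-31]
STORE_FAST x → x=-31. Stack: []
LOAD_CONST → push 24. Stack: [24]
STORE_FAST r → r=24. Stack: []
LOAD_FAST p → push 29. Stack: [29]
RETURN_VALUE → return 29.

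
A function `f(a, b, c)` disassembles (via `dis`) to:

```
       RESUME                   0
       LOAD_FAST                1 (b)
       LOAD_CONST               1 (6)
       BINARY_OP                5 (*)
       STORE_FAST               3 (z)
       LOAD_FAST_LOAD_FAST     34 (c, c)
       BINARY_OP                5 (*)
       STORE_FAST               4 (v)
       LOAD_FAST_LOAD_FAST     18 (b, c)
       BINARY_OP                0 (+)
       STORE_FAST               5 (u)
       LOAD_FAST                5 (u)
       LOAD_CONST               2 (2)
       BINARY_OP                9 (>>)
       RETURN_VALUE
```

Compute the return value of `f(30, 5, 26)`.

7

LOAD_FAST b → push 5. Stack: [5]
LOAD_CONST → push 6. Stack: [5, 6]
BINARY_OP * → 5 * 6 = 30. Stack: [30]
STORE_FAST z → z=30. Stack: []
LOAD_FAST_LOAD_FAST c,c → push 26,26. Stack: [26, 26]
BINARY_OP * → 26 * 26 = 676. Stack: [676]
STORE_FAST v → v=676. Stack: []
LOAD_FAST_LOAD_FAST b,c → push 5,26. Stack: [5, 26]
BINARY_OP + → 5 + 26 = 31. Stack: [31]
STORE_FAST u → u=31. Stack: []
LOAD_FAST u → push 31. Stack: [31]
LOAD_CONST → push 2. Stack: [31, 2]
BINARY_OP >> → 31 >> 2 = 7. Stack: [7]
RETURN_VALUE → return 7.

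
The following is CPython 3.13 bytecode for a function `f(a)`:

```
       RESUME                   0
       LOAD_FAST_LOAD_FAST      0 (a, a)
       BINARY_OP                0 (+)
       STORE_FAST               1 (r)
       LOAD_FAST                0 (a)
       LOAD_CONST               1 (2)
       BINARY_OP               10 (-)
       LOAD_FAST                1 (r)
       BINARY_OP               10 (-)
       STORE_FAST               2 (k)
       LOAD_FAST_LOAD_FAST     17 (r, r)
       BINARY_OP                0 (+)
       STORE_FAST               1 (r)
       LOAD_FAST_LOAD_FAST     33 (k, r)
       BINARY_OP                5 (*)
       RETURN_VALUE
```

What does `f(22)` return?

LOAD_FAST_LOAD_FAST a,a → push 22,22. Stack: [22, 22]
BINARY_OP + → 22 + 22 = 44. Stack: [44]
STORE_FAST r → r=44. Stack: []
LOAD_FAST a → push 22. Stack: [22]
LOAD_CONST → push 2. Stack: [22, 2]
BINARY_OP - → 22 - 2 = 20. Stack: [20]
LOAD_FAST r → push 44. Stack: [20, 44]
BINARY_OP - → 20 - 44 = -24. Stack: [-24]
STORE_FAST k → k=-24. Stack: []
LOAD_FAST_LOAD_FAST r,r → push 44,44. Stack: [44, 44]
BINARY_OP + → 44 + 44 = 88. Stack: [88]
STORE_FAST r → r=88. Stack: []
LOAD_FAST_LOAD_FAST k,r → push -24,88. Stack: [-24, 88]
BINARY_OP * → -24 * 88 = -2112. Stack: [-2112]
RETURN_VALUE → return -2112.

-2112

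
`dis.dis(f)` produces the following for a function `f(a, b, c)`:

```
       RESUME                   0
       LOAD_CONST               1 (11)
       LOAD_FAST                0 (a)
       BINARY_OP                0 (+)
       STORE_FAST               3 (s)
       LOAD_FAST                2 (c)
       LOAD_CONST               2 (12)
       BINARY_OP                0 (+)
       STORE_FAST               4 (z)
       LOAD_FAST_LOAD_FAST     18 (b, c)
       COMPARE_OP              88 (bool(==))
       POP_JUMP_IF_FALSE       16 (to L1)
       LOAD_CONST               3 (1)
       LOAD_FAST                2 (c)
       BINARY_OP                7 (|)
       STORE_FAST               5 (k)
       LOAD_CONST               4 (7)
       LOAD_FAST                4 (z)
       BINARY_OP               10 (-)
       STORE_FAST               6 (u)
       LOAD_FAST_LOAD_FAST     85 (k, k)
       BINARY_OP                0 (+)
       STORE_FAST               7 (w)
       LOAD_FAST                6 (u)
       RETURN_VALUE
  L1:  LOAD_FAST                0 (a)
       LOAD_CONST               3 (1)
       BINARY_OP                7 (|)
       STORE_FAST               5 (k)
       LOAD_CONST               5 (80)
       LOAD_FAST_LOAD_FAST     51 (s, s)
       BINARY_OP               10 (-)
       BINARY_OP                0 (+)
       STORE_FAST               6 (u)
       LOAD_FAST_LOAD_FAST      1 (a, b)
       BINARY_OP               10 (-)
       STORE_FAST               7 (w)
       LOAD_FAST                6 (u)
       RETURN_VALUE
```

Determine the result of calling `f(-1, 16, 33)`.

LOAD_CONST → push 11. Stack: [11]
LOAD_FAST a → push -1. Stack: [11, -1]
BINARY_OP + → 11 + -1 = 10. Stack: [10]
STORE_FAST s → s=10. Stack: []
LOAD_FAST c → push 33. Stack: [33]
LOAD_CONST → push 12. Stack: [33, 12]
BINARY_OP + → 33 + 12 = 45. Stack: [45]
STORE_FAST z → z=45. Stack: []
LOAD_FAST_LOAD_FAST b,c → push 16,33. Stack: [16, 33]
COMPARE_OP bool(==) → 16 vs 33 = False. Stack: [False]
POP_JUMP_IF_FALSE → pop False; jump. Stack: []
LOAD_FAST a → push -1. Stack: [-1]
LOAD_CONST → push 1. Stack: [-1, 1]
BINARY_OP | → -1 | 1 = -1. Stack: [-1]
STORE_FAST k → k=-1. Stack: []
LOAD_CONST → push 80. Stack: [80]
LOAD_FAST_LOAD_FAST s,s → push 10,10. Stack: [80, 10, 10]
BINARY_OP - → 10 - 10 = 0. Stack: [80, 0]
BINARY_OP + → 80 + 0 = 80. Stack: [80]
STORE_FAST u → u=80. Stack: []
LOAD_FAST_LOAD_FAST a,b → push -1,16. Stack: [-1, 16]
BINARY_OP - → -1 - 16 = -17. Stack: [-17]
STORE_FAST w → w=-17. Stack: []
LOAD_FAST u → push 80. Stack: [80]
RETURN_VALUE → return 80.

80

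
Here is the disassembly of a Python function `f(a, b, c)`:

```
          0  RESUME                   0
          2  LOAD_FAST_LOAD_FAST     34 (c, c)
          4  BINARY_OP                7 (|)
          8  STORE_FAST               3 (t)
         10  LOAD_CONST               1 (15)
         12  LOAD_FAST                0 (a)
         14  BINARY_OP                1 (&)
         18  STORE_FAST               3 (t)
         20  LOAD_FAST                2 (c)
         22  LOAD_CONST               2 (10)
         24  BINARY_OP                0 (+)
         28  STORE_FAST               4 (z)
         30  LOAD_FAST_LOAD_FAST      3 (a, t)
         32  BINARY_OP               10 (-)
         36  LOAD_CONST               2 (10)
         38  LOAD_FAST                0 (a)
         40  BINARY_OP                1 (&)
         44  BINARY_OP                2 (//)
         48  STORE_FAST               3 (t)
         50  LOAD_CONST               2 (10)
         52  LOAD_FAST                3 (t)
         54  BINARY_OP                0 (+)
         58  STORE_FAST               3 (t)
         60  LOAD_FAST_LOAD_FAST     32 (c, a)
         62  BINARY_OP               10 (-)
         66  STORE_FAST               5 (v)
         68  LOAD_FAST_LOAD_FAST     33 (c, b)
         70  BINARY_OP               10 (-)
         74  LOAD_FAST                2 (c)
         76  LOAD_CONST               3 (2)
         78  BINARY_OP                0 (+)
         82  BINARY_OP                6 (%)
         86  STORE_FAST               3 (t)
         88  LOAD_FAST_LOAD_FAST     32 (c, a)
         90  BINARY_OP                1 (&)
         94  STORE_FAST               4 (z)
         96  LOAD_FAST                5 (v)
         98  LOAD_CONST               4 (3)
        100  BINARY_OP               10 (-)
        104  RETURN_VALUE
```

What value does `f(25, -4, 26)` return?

-2

LOAD_FAST_LOAD_FAST c,c → push 26,26. Stack: [26, 26]
BINARY_OP | → 26 | 26 = 26. Stack: [26]
STORE_FAST t → t=26. Stack: []
LOAD_CONST → push 15. Stack: [15]
LOAD_FAST a → push 25. Stack: [15, 25]
BINARY_OP & → 15 & 25 = 9. Stack: [9]
STORE_FAST t → t=9. Stack: []
LOAD_FAST c → push 26. Stack: [26]
LOAD_CONST → push 10. Stack: [26, 10]
BINARY_OP + → 26 + 10 = 36. Stack: [36]
STORE_FAST z → z=36. Stack: []
LOAD_FAST_LOAD_FAST a,t → push 25,9. Stack: [25, 9]
BINARY_OP - → 25 - 9 = 16. Stack: [16]
LOAD_CONST → push 10. Stack: [16, 10]
LOAD_FAST a → push 25. Stack: [16, 10, 25]
BINARY_OP & → 10 & 25 = 8. Stack: [16, 8]
BINARY_OP // → 16 // 8 = 2. Stack: [2]
STORE_FAST t → t=2. Stack: []
LOAD_CONST → push 10. Stack: [10]
LOAD_FAST t → push 2. Stack: [10, 2]
BINARY_OP + → 10 + 2 = 12. Stack: [12]
STORE_FAST t → t=12. Stack: []
LOAD_FAST_LOAD_FAST c,a → push 26,25. Stack: [26, 25]
BINARY_OP - → 26 - 25 = 1. Stack: [1]
STORE_FAST v → v=1. Stack: []
LOAD_FAST_LOAD_FAST c,b → push 26,-4. Stack: [26, -4]
BINARY_OP - → 26 - -4 = 30. Stack: [30]
LOAD_FAST c → push 26. Stack: [30, 26]
LOAD_CONST → push 2. Stack: [30, 26, 2]
BINARY_OP + → 26 + 2 = 28. Stack: [30, 28]
BINARY_OP % → 30 % 28 = 2. Stack: [2]
STORE_FAST t → t=2. Stack: []
LOAD_FAST_LOAD_FAST c,a → push 26,25. Stack: [26, 25]
BINARY_OP & → 26 & 25 = 24. Stack: [24]
STORE_FAST z → z=24. Stack: []
LOAD_FAST v → push 1. Stack: [1]
LOAD_CONST → push 3. Stack: [1, 3]
BINARY_OP - → 1 - 3 = -2. Stack: [-2]
RETURN_VALUE → return -2.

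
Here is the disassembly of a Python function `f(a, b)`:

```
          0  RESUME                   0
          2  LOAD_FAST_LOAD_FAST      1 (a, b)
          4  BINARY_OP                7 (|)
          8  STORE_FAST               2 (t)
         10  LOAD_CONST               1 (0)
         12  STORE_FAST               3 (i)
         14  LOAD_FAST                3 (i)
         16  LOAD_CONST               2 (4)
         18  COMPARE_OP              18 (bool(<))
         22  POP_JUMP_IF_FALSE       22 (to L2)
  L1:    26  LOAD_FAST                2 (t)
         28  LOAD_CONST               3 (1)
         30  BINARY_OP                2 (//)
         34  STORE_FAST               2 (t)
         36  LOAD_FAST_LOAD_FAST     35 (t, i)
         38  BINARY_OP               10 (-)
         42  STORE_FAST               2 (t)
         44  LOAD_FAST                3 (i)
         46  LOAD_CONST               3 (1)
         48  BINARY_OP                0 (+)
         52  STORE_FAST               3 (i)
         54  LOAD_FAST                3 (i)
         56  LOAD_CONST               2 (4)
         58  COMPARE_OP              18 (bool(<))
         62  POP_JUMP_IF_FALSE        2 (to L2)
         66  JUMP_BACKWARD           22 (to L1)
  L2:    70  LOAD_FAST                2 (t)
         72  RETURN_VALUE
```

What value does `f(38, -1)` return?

LOAD_FAST_LOAD_FAST a,b → push 38,-1
BINARY_OP | → 38 | -1 = -1
STORE_FAST t → t=-1
LOAD_CONST → push 0
STORE_FAST i → i=0
LOAD_FAST i → push 0
LOAD_CONST → push 4
COMPARE_OP bool(<) → 0 vs 4 = True
POP_JUMP_IF_FALSE → pop True; no jump
LOAD_FAST t → push -1
LOAD_CONST → push 1
BINARY_OP // → -1 // 1 = -1
STORE_FAST t → t=-1
LOAD_FAST_LOAD_FAST t,i → push -1,0
BINARY_OP - → -1 - 0 = -1
STORE_FAST t → t=-1
LOAD_FAST i → push 0
LOAD_CONST → push 1
BINARY_OP + → 0 + 1 = 1
STORE_FAST i → i=1
LOAD_FAST i → push 1
LOAD_CONST → push 4
COMPARE_OP bool(<) → 1 vs 4 = True
POP_JUMP_IF_FALSE → pop True; no jump
LOAD_FAST t → push -1
LOAD_CONST → push 1
BINARY_OP // → -1 // 1 = -1
STORE_FAST t → t=-1
LOAD_FAST_LOAD_FAST t,i → push -1,1
BINARY_OP - → -1 - 1 = -2
STORE_FAST t → t=-2
LOAD_FAST i → push 1
LOAD_CONST → push 1
BINARY_OP + → 1 + 1 = 2
STORE_FAST i → i=2
LOAD_FAST i → push 2
LOAD_CONST → push 4
COMPARE_OP bool(<) → 2 vs 4 = True
POP_JUMP_IF_FALSE → pop True; no jump
LOAD_FAST t → push -2
LOAD_CONST → push 1
BINARY_OP // → -2 // 1 = -2
STORE_FAST t → t=-2
LOAD_FAST_LOAD_FAST t,i → push -2,2
BINARY_OP - → -2 - 2 = -4
STORE_FAST t → t=-4
LOAD_FAST i → push 2
LOAD_CONST → push 1
BINARY_OP + → 2 + 1 = 3
STORE_FAST i → i=3
LOAD_FAST i → push 3
LOAD_CONST → push 4
COMPARE_OP bool(<) → 3 vs 4 = True
POP_JUMP_IF_FALSE → pop True; no jump
LOAD_FAST t → push -4
LOAD_CONST → push 1
BINARY_OP // → -4 // 1 = -4
STORE_FAST t → t=-4
LOAD_FAST_LOAD_FAST t,i → push -4,3
BINARY_OP - → -4 - 3 = -7
STORE_FAST t → t=-7
LOAD_FAST i → push 3
LOAD_CONST → push 1
BINARY_OP + → 3 + 1 = 4
STORE_FAST i → i=4
LOAD_FAST i → push 4
LOAD_CONST → push 4
COMPARE_OP bool(<) → 4 vs 4 = False
POP_JUMP_IF_FALSE → pop False; jump
LOAD_FAST t → push -7
RETURN_VALUE → return -7.

-7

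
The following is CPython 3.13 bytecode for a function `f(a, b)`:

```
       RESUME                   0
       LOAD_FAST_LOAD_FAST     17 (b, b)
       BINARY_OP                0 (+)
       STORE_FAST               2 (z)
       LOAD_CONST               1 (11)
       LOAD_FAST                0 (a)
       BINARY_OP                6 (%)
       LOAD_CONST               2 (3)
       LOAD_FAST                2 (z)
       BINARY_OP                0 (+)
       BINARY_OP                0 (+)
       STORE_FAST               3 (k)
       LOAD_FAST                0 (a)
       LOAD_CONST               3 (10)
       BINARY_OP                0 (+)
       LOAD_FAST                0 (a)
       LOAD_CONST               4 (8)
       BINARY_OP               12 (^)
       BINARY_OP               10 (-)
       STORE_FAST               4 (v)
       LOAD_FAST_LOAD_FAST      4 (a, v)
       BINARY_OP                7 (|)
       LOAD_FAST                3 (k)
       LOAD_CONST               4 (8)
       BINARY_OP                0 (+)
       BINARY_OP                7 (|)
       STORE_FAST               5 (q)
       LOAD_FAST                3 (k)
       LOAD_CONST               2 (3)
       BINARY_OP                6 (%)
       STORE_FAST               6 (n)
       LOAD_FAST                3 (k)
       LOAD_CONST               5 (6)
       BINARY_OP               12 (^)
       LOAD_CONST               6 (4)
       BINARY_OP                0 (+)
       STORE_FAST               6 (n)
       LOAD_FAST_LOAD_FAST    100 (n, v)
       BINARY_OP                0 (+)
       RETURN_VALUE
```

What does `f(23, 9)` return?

44

LOAD_FAST_LOAD_FAST b,b → push 9,9. Stack: [9, 9]
BINARY_OP + → 9 + 9 = 18. Stack: [18]
STORE_FAST z → z=18. Stack: []
LOAD_CONST → push 11. Stack: [11]
LOAD_FAST a → push 23. Stack: [11, 23]
BINARY_OP % → 11 % 23 = 11. Stack: [11]
LOAD_CONST → push 3. Stack: [11, 3]
LOAD_FAST z → push 18. Stack: [11, 3, 18]
BINARY_OP + → 3 + 18 = 21. Stack: [11, 21]
BINARY_OP + → 11 + 21 = 32. Stack: [32]
STORE_FAST k → k=32. Stack: []
LOAD_FAST a → push 23. Stack: [23]
LOAD_CONST → push 10. Stack: [23, 10]
BINARY_OP + → 23 + 10 = 33. Stack: [33]
LOAD_FAST a → push 23. Stack: [33, 23]
LOAD_CONST → push 8. Stack: [33, 23, 8]
BINARY_OP ^ → 23 ^ 8 = 31. Stack: [33, 31]
BINARY_OP - → 33 - 31 = 2. Stack: [2]
STORE_FAST v → v=2. Stack: []
LOAD_FAST_LOAD_FAST a,v → push 23,2. Stack: [23, 2]
BINARY_OP | → 23 | 2 = 23. Stack: [23]
LOAD_FAST k → push 32. Stack: [23, 32]
LOAD_CONST → push 8. Stack: [23, 32, 8]
BINARY_OP + → 32 + 8 = 40. Stack: [23, 40]
BINARY_OP | → 23 | 40 = 63. Stack: [63]
STORE_FAST q → q=63. Stack: []
LOAD_FAST k → push 32. Stack: [32]
LOAD_CONST → push 3. Stack: [32, 3]
BINARY_OP % → 32 % 3 = 2. Stack: [2]
STORE_FAST n → n=2. Stack: []
LOAD_FAST k → push 32. Stack: [32]
LOAD_CONST → push 6. Stack: [32, 6]
BINARY_OP ^ → 32 ^ 6 = 38. Stack: [38]
LOAD_CONST → push 4. Stack: [38, 4]
BINARY_OP + → 38 + 4 = 42. Stack: [42]
STORE_FAST n → n=42. Stack: []
LOAD_FAST_LOAD_FAST n,v → push 42,2. Stack: [42, 2]
BINARY_OP + → 42 + 2 = 44. Stack: [44]
RETURN_VALUE → return 44.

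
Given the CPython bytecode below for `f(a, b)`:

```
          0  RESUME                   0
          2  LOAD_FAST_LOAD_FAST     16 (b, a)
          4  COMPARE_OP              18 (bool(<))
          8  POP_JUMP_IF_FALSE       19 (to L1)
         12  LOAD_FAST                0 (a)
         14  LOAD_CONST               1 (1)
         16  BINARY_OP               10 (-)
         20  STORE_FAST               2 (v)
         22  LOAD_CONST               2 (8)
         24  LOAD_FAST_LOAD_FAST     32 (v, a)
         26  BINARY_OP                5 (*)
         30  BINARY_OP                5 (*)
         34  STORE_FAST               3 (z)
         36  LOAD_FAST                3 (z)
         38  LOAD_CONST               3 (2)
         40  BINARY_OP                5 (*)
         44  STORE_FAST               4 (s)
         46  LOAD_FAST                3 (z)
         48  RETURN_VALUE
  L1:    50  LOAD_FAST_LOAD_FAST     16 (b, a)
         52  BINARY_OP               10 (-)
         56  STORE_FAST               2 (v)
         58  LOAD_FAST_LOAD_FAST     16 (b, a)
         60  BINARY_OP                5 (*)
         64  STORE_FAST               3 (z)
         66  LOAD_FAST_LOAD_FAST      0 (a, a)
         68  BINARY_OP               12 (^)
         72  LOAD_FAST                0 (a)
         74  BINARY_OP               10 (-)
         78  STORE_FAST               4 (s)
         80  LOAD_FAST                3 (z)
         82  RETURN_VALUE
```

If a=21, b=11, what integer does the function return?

3360

LOAD_FAST_LOAD_FAST b,a → push 11,21. Stack: [11, 21]
COMPARE_OP bool(<) → 11 vs 21 = True. Stack: [True]
POP_JUMP_IF_FALSE → pop True; no jump. Stack: []
LOAD_FAST a → push 21. Stack: [21]
LOAD_CONST → push 1. Stack: [21, 1]
BINARY_OP - → 21 - 1 = 20. Stack: [20]
STORE_FAST v → v=20. Stack: []
LOAD_CONST → push 8. Stack: [8]
LOAD_FAST_LOAD_FAST v,a → push 20,21. Stack: [8, 20, 21]
BINARY_OP * → 20 * 21 = 420. Stack: [8, 420]
BINARY_OP * → 8 * 420 = 3360. Stack: [3360]
STORE_FAST z → z=3360. Stack: []
LOAD_FAST z → push 3360. Stack: [3360]
LOAD_CONST → push 2. Stack: [3360, 2]
BINARY_OP * → 3360 * 2 = 6720. Stack: [6720]
STORE_FAST s → s=6720. Stack: []
LOAD_FAST z → push 3360. Stack: [3360]
RETURN_VALUE → return 3360.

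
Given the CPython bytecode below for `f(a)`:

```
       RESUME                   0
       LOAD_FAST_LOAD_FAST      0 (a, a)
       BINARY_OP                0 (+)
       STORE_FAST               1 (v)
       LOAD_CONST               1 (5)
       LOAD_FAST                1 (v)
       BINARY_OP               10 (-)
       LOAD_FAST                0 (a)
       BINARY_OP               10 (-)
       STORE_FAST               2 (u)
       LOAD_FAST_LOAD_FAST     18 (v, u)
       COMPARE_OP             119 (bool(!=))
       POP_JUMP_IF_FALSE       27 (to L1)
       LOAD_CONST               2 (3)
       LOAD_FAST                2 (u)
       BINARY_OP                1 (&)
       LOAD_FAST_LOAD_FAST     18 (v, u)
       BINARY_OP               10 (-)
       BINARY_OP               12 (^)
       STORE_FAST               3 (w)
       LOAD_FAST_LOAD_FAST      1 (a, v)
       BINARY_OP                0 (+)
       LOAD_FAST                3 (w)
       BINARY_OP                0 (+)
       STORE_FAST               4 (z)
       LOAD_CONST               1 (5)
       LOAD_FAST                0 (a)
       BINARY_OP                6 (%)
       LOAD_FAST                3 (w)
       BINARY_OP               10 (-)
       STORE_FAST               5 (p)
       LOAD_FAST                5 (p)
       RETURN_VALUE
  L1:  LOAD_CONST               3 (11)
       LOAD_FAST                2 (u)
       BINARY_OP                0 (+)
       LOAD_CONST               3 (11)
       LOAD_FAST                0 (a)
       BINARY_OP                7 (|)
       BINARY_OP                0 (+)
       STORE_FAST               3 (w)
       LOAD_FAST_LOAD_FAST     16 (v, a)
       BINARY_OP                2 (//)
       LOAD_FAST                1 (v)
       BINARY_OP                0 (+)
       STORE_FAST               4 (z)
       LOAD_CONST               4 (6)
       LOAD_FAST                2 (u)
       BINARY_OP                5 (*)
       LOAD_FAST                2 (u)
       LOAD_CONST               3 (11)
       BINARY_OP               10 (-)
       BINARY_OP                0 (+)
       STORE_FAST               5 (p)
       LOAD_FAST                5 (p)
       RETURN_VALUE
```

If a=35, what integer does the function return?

-165

LOAD_FAST_LOAD_FAST a,a → push 35,35. Stack: [35, 35]
BINARY_OP + → 35 + 35 = 70. Stack: [70]
STORE_FAST v → v=70. Stack: []
LOAD_CONST → push 5. Stack: [5]
LOAD_FAST v → push 70. Stack: [5, 70]
BINARY_OP - → 5 - 70 = -65. Stack: [-65]
LOAD_FAST a → push 35. Stack: [-65, 35]
BINARY_OP - → -65 - 35 = -100. Stack: [-100]
STORE_FAST u → u=-100. Stack: []
LOAD_FAST_LOAD_FAST v,u → push 70,-100. Stack: [70, -100]
COMPARE_OP bool(!=) → 70 vs -100 = True. Stack: [True]
POP_JUMP_IF_FALSE → pop True; no jump. Stack: []
LOAD_CONST → push 3. Stack: [3]
LOAD_FAST u → push -100. Stack: [3, -100]
BINARY_OP & → 3 & -100 = 0. Stack: [0]
LOAD_FAST_LOAD_FAST v,u → push 70,-100. Stack: [0, 70, -100]
BINARY_OP - → 70 - -100 = 170. Stack: [0, 170]
BINARY_OP ^ → 0 ^ 170 = 170. Stack: [170]
STORE_FAST w → w=170. Stack: []
LOAD_FAST_LOAD_FAST a,v → push 35,70. Stack: [35, 70]
BINARY_OP + → 35 + 70 = 105. Stack: [105]
LOAD_FAST w → push 170. Stack: [105, 170]
BINARY_OP + → 105 + 170 = 275. Stack: [275]
STORE_FAST z → z=275. Stack: []
LOAD_CONST → push 5. Stack: [5]
LOAD_FAST a → push 35. Stack: [5, 35]
BINARY_OP % → 5 % 35 = 5. Stack: [5]
LOAD_FAST w → push 170. Stack: [5, 170]
BINARY_OP - → 5 - 170 = -165. Stack: [-165]
STORE_FAST p → p=-165. Stack: []
LOAD_FAST p → push -165. Stack: [-165]
RETURN_VALUE → return -165.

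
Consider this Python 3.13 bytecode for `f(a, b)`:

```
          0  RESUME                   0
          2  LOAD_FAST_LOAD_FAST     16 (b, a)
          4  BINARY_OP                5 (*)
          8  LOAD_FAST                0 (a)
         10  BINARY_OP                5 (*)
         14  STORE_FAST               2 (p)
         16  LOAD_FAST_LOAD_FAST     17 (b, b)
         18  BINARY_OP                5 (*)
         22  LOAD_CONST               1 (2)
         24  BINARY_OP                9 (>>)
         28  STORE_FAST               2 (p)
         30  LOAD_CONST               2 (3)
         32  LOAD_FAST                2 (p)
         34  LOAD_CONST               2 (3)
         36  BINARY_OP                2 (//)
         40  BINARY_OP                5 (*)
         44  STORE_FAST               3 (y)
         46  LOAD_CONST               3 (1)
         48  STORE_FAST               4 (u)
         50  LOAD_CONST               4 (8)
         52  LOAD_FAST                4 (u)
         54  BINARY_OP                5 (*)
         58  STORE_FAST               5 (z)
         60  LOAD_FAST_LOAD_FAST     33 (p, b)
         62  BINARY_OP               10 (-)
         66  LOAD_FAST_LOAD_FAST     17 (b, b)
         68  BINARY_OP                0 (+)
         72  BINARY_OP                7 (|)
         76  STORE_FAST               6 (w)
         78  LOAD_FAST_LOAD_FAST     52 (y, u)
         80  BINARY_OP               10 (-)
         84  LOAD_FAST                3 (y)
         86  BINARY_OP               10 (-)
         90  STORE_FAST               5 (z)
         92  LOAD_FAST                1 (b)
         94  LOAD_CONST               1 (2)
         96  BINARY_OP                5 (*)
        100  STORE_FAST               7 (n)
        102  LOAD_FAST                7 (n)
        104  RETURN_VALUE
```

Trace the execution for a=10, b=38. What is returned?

LOAD_FAST_LOAD_FAST b,a → push 38,10. Stack: [38, 10]
BINARY_OP * → 38 * 10 = 380. Stack: [380]
LOAD_FAST a → push 10. Stack: [380, 10]
BINARY_OP * → 380 * 10 = 3800. Stack: [3800]
STORE_FAST p → p=3800. Stack: []
LOAD_FAST_LOAD_FAST b,b → push 38,38. Stack: [38, 38]
BINARY_OP * → 38 * 38 = 1444. Stack: [1444]
LOAD_CONST → push 2. Stack: [1444, 2]
BINARY_OP >> → 1444 >> 2 = 361. Stack: [361]
STORE_FAST p → p=361. Stack: []
LOAD_CONST → push 3. Stack: [3]
LOAD_FAST p → push 361. Stack: [3, 361]
LOAD_CONST → push 3. Stack: [3, 361, 3]
BINARY_OP // → 361 // 3 = 120. Stack: [3, 120]
BINARY_OP * → 3 * 120 = 360. Stack: [360]
STORE_FAST y → y=360. Stack: []
LOAD_CONST → push 1. Stack: [1]
STORE_FAST u → u=1. Stack: []
LOAD_CONST → push 8. Stack: [8]
LOAD_FAST u → push 1. Stack: [8, 1]
BINARY_OP * → 8 * 1 = 8. Stack: [8]
STORE_FAST z → z=8. Stack: []
LOAD_FAST_LOAD_FAST p,b → push 361,38. Stack: [361, 38]
BINARY_OP - → 361 - 38 = 323. Stack: [323]
LOAD_FAST_LOAD_FAST b,b → push 38,38. Stack: [323, 38, 38]
BINARY_OP + → 38 + 38 = 76. Stack: [323, 76]
BINARY_OP | → 323 | 76 = 335. Stack: [335]
STORE_FAST w → w=335. Stack: []
LOAD_FAST_LOAD_FAST y,u → push 360,1. Stack: [360, 1]
BINARY_OP - → 360 - 1 = 359. Stack: [359]
LOAD_FAST y → push 360. Stack: [359, 360]
BINARY_OP - → 359 - 360 = -1. Stack: [-1]
STORE_FAST z → z=-1. Stack: []
LOAD_FAST b → push 38. Stack: [38]
LOAD_CONST → push 2. Stack: [38, 2]
BINARY_OP * → 38 * 2 = 76. Stack: [76]
STORE_FAST n → n=76. Stack: []
LOAD_FAST n → push 76. Stack: [76]
RETURN_VALUE → return 76.

76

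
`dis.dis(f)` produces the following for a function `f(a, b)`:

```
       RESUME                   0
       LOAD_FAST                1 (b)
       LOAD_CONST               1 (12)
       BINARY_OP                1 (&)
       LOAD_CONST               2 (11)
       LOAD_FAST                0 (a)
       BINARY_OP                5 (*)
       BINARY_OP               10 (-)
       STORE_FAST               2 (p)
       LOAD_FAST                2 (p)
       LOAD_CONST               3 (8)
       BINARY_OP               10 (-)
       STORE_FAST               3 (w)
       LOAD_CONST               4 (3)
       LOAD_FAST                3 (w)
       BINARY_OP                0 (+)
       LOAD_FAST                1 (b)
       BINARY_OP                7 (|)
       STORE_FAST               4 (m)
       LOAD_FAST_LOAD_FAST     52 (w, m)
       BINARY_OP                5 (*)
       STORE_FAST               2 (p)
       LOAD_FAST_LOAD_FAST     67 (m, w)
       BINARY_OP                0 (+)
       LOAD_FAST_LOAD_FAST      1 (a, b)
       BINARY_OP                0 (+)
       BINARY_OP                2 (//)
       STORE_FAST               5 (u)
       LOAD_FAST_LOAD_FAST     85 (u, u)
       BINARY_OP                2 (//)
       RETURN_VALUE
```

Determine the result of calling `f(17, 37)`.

1

LOAD_FAST b → push 37. Stack: [37]
LOAD_CONST → push 12. Stack: [37, 12]
BINARY_OP & → 37 & 12 = 4. Stack: [4]
LOAD_CONST → push 11. Stack: [4, 11]
LOAD_FAST a → push 17. Stack: [4, 11, 17]
BINARY_OP * → 11 * 17 = 187. Stack: [4, 187]
BINARY_OP - → 4 - 187 = -183. Stack: [-183]
STORE_FAST p → p=-183. Stack: []
LOAD_FAST p → push -183. Stack: [-183]
LOAD_CONST → push 8. Stack: [-183, 8]
BINARY_OP - → -183 - 8 = -191. Stack: [-191]
STORE_FAST w → w=-191. Stack: []
LOAD_CONST → push 3. Stack: [3]
LOAD_FAST w → push -191. Stack: [3, -191]
BINARY_OP + → 3 + -191 = -188. Stack: [-188]
LOAD_FAST b → push 37. Stack: [-188, 37]
BINARY_OP | → -188 | 37 = -155. Stack: [-155]
STORE_FAST m → m=-155. Stack: []
LOAD_FAST_LOAD_FAST w,m → push -191,-155. Stack: [-191, -155]
BINARY_OP * → -191 * -155 = 29605. Stack: [29605]
STORE_FAST p → p=29605. Stack: []
LOAD_FAST_LOAD_FAST m,w → push -155,-191. Stack: [-155, -191]
BINARY_OP + → -155 + -191 = -346. Stack: [-346]
LOAD_FAST_LOAD_FAST a,b → push 17,37. Stack: [-346, 17, 37]
BINARY_OP + → 17 + 37 = 54. Stack: [-346, 54]
BINARY_OP // → -346 // 54 = -7. Stack: [-7]
STORE_FAST u → u=-7. Stack: []
LOAD_FAST_LOAD_FAST u,u → push -7,-7. Stack: [-7, -7]
BINARY_OP // → -7 // -7 = 1. Stack: [1]
RETURN_VALUE → return 1.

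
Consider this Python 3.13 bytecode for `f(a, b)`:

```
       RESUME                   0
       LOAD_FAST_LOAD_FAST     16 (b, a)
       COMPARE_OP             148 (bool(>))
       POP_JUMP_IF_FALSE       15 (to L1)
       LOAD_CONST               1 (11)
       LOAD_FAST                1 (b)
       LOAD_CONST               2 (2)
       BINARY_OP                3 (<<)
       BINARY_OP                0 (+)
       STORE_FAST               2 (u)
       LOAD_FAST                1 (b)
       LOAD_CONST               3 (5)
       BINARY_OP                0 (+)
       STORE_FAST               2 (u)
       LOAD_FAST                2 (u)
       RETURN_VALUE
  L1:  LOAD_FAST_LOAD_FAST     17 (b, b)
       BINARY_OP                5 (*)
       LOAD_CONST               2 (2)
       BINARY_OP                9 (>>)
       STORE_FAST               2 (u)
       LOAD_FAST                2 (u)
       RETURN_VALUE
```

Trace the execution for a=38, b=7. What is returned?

12

LOAD_FAST_LOAD_FAST b,a → push 7,38. Stack: [7, 38]
COMPARE_OP bool(>) → 7 vs 38 = False. Stack: [False]
POP_JUMP_IF_FALSE → pop False; jump. Stack: []
LOAD_FAST_LOAD_FAST b,b → push 7,7. Stack: [7, 7]
BINARY_OP * → 7 * 7 = 49. Stack: [49]
LOAD_CONST → push 2. Stack: [49, 2]
BINARY_OP >> → 49 >> 2 = 12. Stack: [12]
STORE_FAST u → u=12. Stack: []
LOAD_FAST u → push 12. Stack: [12]
RETURN_VALUE → return 12.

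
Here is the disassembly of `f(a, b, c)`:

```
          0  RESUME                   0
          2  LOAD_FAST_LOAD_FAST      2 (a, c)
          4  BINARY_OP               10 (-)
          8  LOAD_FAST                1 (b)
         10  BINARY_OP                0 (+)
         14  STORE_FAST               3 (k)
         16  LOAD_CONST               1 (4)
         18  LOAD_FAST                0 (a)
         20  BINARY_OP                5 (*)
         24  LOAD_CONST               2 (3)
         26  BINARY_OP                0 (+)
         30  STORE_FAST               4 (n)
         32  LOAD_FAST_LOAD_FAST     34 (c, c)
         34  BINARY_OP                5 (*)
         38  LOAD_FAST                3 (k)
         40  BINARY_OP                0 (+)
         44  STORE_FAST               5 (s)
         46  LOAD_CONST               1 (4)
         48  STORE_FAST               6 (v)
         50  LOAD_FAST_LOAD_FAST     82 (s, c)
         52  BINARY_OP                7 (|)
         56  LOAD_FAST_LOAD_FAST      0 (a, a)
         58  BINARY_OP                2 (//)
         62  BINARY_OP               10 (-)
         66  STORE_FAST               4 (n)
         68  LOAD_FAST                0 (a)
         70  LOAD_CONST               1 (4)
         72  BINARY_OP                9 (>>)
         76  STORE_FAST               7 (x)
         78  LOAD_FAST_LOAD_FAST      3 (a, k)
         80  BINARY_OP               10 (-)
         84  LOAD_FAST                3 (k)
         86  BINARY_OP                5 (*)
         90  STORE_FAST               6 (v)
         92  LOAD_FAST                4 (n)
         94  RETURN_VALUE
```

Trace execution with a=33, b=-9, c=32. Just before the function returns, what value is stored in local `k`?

-8

LOAD_FAST_LOAD_FAST a,c → push 33,32. Stack: [33, 32]
BINARY_OP - → 33 - 32 = 1. Stack: [1]
LOAD_FAST b → push -9. Stack: [1, -9]
BINARY_OP + → 1 + -9 = -8. Stack: [-8]
STORE_FAST k → k=-8. Stack: []
LOAD_CONST → push 4. Stack: [4]
LOAD_FAST a → push 33. Stack: [4, 33]
BINARY_OP * → 4 * 33 = 132. Stack: [132]
LOAD_CONST → push 3. Stack: [132, 3]
BINARY_OP + → 132 + 3 = 135. Stack: [135]
STORE_FAST n → n=135. Stack: []
LOAD_FAST_LOAD_FAST c,c → push 32,32. Stack: [32, 32]
BINARY_OP * → 32 * 32 = 1024. Stack: [1024]
LOAD_FAST k → push -8. Stack: [1024, -8]
BINARY_OP + → 1024 + -8 = 1016. Stack: [1016]
STORE_FAST s → s=1016. Stack: []
LOAD_CONST → push 4. Stack: [4]
STORE_FAST v → v=4. Stack: []
LOAD_FAST_LOAD_FAST s,c → push 1016,32. Stack: [1016, 32]
BINARY_OP | → 1016 | 32 = 1016. Stack: [1016]
LOAD_FAST_LOAD_FAST a,a → push 33,33. Stack: [1016, 33, 33]
BINARY_OP // → 33 // 33 = 1. Stack: [1016, 1]
BINARY_OP - → 1016 - 1 = 1015. Stack: [1015]
STORE_FAST n → n=1015. Stack: []
LOAD_FAST a → push 33. Stack: [33]
LOAD_CONST → push 4. Stack: [33, 4]
BINARY_OP >> → 33 >> 4 = 2. Stack: [2]
STORE_FAST x → x=2. Stack: []
LOAD_FAST_LOAD_FAST a,k → push 33,-8. Stack: [33, -8]
BINARY_OP - → 33 - -8 = 41. Stack: [41]
LOAD_FAST k → push -8. Stack: [41, -8]
BINARY_OP * → 41 * -8 = -328. Stack: [-328]
STORE_FAST v → v=-328. Stack: []
LOAD_FAST n → push 1015. Stack: [1015]
RETURN_VALUE → return 1015.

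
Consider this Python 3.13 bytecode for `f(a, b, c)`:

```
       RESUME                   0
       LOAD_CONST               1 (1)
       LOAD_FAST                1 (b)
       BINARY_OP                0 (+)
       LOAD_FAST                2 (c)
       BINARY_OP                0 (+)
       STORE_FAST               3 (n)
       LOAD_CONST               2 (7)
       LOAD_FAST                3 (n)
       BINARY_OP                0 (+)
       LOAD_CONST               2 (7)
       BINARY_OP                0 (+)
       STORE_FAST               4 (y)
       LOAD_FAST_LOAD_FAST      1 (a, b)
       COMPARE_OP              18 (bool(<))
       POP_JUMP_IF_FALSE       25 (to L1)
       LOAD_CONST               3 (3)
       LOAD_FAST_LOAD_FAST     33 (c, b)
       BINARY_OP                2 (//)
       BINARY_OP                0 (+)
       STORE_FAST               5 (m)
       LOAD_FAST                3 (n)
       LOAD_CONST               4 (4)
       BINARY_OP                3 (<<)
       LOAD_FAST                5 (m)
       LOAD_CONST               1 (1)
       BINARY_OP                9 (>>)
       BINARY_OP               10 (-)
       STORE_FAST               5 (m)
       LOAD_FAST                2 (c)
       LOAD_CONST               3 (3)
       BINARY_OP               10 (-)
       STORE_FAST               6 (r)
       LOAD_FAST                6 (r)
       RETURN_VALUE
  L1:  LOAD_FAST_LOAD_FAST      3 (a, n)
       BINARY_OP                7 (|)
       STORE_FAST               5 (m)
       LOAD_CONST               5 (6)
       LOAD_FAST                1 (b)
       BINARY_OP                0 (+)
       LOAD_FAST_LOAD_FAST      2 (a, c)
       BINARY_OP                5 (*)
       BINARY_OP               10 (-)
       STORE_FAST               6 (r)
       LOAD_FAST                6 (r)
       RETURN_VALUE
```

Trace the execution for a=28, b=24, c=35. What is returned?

LOAD_CONST → push 1. Stack: [1]
LOAD_FAST b → push 24. Stack: [1, 24]
BINARY_OP + → 1 + 24 = 25. Stack: [25]
LOAD_FAST c → push 35. Stack: [25, 35]
BINARY_OP + → 25 + 35 = 60. Stack: [60]
STORE_FAST n → n=60. Stack: []
LOAD_CONST → push 7. Stack: [7]
LOAD_FAST n → push 60. Stack: [7, 60]
BINARY_OP + → 7 + 60 = 67. Stack: [67]
LOAD_CONST → push 7. Stack: [67, 7]
BINARY_OP + → 67 + 7 = 74. Stack: [74]
STORE_FAST y → y=74. Stack: []
LOAD_FAST_LOAD_FAST a,b → push 28,24. Stack: [28, 24]
COMPARE_OP bool(<) → 28 vs 24 = False. Stack: [False]
POP_JUMP_IF_FALSE → pop False; jump. Stack: []
LOAD_FAST_LOAD_FAST a,n → push 28,60. Stack: [28, 60]
BINARY_OP | → 28 | 60 = 60. Stack: [60]
STORE_FAST m → m=60. Stack: []
LOAD_CONST → push 6. Stack: [6]
LOAD_FAST b → push 24. Stack: [6, 24]
BINARY_OP + → 6 + 24 = 30. Stack: [30]
LOAD_FAST_LOAD_FAST a,c → push 28,35. Stack: [30, 28, 35]
BINARY_OP * → 28 * 35 = 980. Stack: [30, 980]
BINARY_OP - → 30 - 980 = -950. Stack: [-950]
STORE_FAST r → r=-950. Stack: []
LOAD_FAST r → push -950. Stack: [-950]
RETURN_VALUE → return -950.

-950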